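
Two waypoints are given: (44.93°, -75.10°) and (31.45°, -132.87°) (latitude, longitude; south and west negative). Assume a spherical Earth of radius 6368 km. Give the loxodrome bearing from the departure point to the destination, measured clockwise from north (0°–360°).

253.4°

Δψ = ln[tan(π/4+φ₂/2)/tan(π/4+φ₁/2)] = -0.3009
Δλ = -1.0083 rad (taken the short way round)
course = atan2(Δλ, Δψ) = 253.38°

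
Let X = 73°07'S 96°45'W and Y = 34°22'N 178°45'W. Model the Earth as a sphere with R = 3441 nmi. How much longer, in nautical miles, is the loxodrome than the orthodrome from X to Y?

Great circle: cos σ = sin φ₁ sin φ₂ + cos φ₁ cos φ₂ cos Δλ,  σ = 2.1023 rad → d_gc = 7233.9 nmi
Rhumb line: Δψ = +2.5472, q = Δφ/Δψ = 0.7365, d_rh = R√(Δφ²+q²Δλ²) = 7404.2 nmi
Excess = 7404.2 − 7233.9 = 170.3 ≈ 170 nmi

170 nmi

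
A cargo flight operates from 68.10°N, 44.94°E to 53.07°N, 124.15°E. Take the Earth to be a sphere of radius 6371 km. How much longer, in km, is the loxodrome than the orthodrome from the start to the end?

281 km

Great circle: cos σ = sin φ₁ sin φ₂ + cos φ₁ cos φ₂ cos Δλ,  σ = 0.6703 rad → d_gc = 4270.4 km
Rhumb line: Δψ = -0.5457, q = Δφ/Δψ = 0.4807, d_rh = R√(Δφ²+q²Δλ²) = 4551.6 km
Excess = 4551.6 − 4270.4 = 281.2 ≈ 281 km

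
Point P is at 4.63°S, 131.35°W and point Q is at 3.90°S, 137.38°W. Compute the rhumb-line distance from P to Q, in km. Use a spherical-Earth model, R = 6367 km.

673 km

Rhumb course C = atan2(Δλ, Δψ) with Δψ = ln[tan(π/4+φ₂/2)/tan(π/4+φ₁/2)] = +0.0128, Δλ = -0.1052 → C = 276.92°
d = R·|Δφ| / |cos C| = 6367·0.01274 / 0.12051 = 673 km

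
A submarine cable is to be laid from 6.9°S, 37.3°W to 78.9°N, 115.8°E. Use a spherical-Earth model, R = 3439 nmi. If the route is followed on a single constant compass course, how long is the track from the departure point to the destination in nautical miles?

7617 nmi

Rhumb course C = atan2(Δλ, Δψ) with Δψ = ln[tan(π/4+φ₂/2)/tan(π/4+φ₁/2)] = +2.4520, Δλ = +2.6721 → C = 47.46°
d = R·|Δφ| / |cos C| = 3439·1.49749 / 0.67611 = 7617 nmi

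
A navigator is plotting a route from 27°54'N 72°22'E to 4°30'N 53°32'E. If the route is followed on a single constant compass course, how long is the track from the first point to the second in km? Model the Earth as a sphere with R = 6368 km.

3277 km

Δψ = ln[tan(π/4+φ₂/2)/tan(π/4+φ₁/2)] = -0.4288;  Δφ = -0.4084 rad,  Δλ = -0.3287 rad
q = Δφ/Δψ = 0.9525
d = R·√(Δφ² + q²Δλ²) = 6368·0.51460 = 3277 km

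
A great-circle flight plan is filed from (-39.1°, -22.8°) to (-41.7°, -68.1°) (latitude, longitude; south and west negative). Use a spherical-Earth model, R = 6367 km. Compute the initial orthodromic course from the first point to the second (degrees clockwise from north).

θ = atan2( sin Δλ·cos φ₂ ,  cos φ₁ sin φ₂ − sin φ₁ cos φ₂ cos Δλ )
  = atan2(-0.5307, -0.1850) = 250.78°

250.8°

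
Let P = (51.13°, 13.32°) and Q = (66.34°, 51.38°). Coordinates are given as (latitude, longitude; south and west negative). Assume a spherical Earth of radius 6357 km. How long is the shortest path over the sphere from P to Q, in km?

cos σ = sin φ₁ sin φ₂ + cos φ₁ cos φ₂ cos Δλ
      = sin(51.13°)sin(66.34°) + cos(51.13°)cos(66.34°)cos(38.06°) = 0.9114
σ = 24.298° → d = Rσ = 6357·0.42407 = 2696 km

2696 km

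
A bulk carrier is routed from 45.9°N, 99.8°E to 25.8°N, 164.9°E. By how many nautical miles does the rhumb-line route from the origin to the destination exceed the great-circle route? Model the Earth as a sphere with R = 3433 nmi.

Great circle: cos σ = sin φ₁ sin φ₂ + cos φ₁ cos φ₂ cos Δλ,  σ = 0.9565 rad → d_gc = 3283.8 nmi
Rhumb line: Δψ = -0.4374, q = Δφ/Δψ = 0.8020, d_rh = R√(Δφ²+q²Δλ²) = 3352.0 nmi
Excess = 3352.0 − 3283.8 = 68.2 ≈ 68 nmi

68 nmi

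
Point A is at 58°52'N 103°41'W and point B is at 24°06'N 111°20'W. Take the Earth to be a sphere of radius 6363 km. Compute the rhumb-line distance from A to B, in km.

3909 km

Δψ = ln[tan(π/4+φ₂/2)/tan(π/4+φ₁/2)] = -0.8445;  Δφ = -0.6068 rad,  Δλ = -0.1335 rad
q = Δφ/Δψ = 0.7186
d = R·√(Δφ² + q²Δλ²) = 6363·0.61433 = 3909 km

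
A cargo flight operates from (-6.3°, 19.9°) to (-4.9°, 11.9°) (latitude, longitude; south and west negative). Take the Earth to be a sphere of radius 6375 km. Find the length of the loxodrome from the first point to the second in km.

899 km

Δψ = ln[tan(π/4+φ₂/2)/tan(π/4+φ₁/2)] = +0.0246;  Δφ = +0.0244 rad,  Δλ = -0.1396 rad
q = Δφ/Δψ = 0.9952
d = R·√(Δφ² + q²Δλ²) = 6375·0.14109 = 899 km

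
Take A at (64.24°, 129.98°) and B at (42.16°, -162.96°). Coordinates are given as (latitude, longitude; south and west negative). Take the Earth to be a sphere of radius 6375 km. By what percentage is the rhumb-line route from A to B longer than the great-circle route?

Great circle: σ = 0.7524 rad → d_gc = Rσ = 4796.4 km
Rhumb: Δφ = -0.3854, Δλ = +1.1704, Δψ = -0.6626, q = Δφ/Δψ = 0.5816 → d_rh = R√(Δφ²+q²Δλ²) = 4986.9 km
Excess = (4986.9 − 4796.4) / 4796.4 = 190.5 / 4796.4 = 3.97% ≈ 4.0%

4.0%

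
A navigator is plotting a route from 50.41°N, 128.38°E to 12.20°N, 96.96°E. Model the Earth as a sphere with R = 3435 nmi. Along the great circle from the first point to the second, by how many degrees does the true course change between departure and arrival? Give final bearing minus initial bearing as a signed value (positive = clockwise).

-17.6°

Initial bearing θ₁ = atan2(sin Δλ cos φ₂, cos φ₁ sin φ₂ − sin φ₁ cos φ₂ cos Δλ) = 225.08°
Final bearing θ₂ = (initial bearing from the destination back to the start) + 180° = 207.50°
Δθ = θ₂ − θ₁ = -17.6°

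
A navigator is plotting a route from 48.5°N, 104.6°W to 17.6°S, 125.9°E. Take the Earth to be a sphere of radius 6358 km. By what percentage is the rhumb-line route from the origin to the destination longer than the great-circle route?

Great circle: σ = 2.2500 rad → d_gc = Rσ = 14305.8 km
Rhumb: Δφ = -1.1537, Δλ = -2.2602, Δψ = -1.2827, q = Δφ/Δψ = 0.8994 → d_rh = R√(Δφ²+q²Δλ²) = 14861.1 km
Excess = (14861.1 − 14305.8) / 14305.8 = 555.3 / 14305.8 = 3.88% ≈ 3.9%

3.9%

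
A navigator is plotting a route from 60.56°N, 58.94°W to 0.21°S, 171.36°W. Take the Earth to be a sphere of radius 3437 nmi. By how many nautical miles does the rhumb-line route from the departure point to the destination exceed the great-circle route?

Great circle: cos σ = sin φ₁ sin φ₂ + cos φ₁ cos φ₂ cos Δλ,  σ = 1.7626 rad → d_gc = 6058.1 nmi
Rhumb line: Δψ = -1.3403, q = Δφ/Δψ = 0.7913, d_rh = R√(Δφ²+q²Δλ²) = 6462.7 nmi
Excess = 6462.7 − 6058.1 = 404.6 ≈ 405 nmi

405 nmi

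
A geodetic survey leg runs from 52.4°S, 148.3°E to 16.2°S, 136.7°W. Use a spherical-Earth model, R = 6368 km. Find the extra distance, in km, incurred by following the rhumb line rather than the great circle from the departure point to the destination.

Great circle: cos σ = sin φ₁ sin φ₂ + cos φ₁ cos φ₂ cos Δλ,  σ = 1.1889 rad → d_gc = 7570.9 km
Rhumb line: Δψ = +0.7910, q = Δφ/Δψ = 0.7988, d_rh = R√(Δφ²+q²Δλ²) = 7779.6 km
Excess = 7779.6 − 7570.9 = 208.7 ≈ 209 km

209 km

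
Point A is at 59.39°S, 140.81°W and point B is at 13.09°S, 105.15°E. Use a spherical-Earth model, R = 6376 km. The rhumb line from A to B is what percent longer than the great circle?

8.5%

Great circle: σ = 1.5779 rad → d_gc = Rσ = 10060.8 km
Rhumb: Δφ = +0.8081, Δλ = -1.9904, Δψ = +1.0654, q = Δφ/Δψ = 0.7585 → d_rh = R√(Δφ²+q²Δλ²) = 10918.0 km
Excess = (10918.0 − 10060.8) / 10060.8 = 857.2 / 10060.8 = 8.52% ≈ 8.5%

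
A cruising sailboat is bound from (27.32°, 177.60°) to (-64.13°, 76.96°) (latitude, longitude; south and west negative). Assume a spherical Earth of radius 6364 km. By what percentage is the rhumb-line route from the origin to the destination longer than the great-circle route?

3.0%

Great circle: σ = 2.0766 rad → d_gc = Rσ = 13215.7 km
Rhumb: Δφ = -1.5961, Δλ = -1.7565, Δψ = -1.9671, q = Δφ/Δψ = 0.8114 → d_rh = R√(Δφ²+q²Δλ²) = 13617.8 km
Excess = (13617.8 − 13215.7) / 13215.7 = 402.1 / 13215.7 = 3.04% ≈ 3.0%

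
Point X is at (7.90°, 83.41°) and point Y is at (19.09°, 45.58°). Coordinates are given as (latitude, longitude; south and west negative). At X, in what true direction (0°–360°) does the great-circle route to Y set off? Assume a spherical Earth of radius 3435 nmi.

θ = atan2( sin Δλ·cos φ₂ ,  cos φ₁ sin φ₂ − sin φ₁ cos φ₂ cos Δλ )
  = atan2(-0.5796, +0.2214) = 290.90°

290.9°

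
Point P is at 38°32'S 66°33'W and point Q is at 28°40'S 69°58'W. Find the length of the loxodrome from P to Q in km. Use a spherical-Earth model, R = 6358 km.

1139 km

Rhumb course C = atan2(Δλ, Δψ) with Δψ = ln[tan(π/4+φ₂/2)/tan(π/4+φ₁/2)] = +0.2072, Δλ = -0.0596 → C = 343.95°
d = R·|Δφ| / |cos C| = 6358·0.17221 / 0.96100 = 1139 km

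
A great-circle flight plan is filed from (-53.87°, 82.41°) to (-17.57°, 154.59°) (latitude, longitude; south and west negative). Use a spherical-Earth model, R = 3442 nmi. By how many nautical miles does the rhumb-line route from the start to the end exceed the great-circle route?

106 nmi

Great circle: cos σ = sin φ₁ sin φ₂ + cos φ₁ cos φ₂ cos Δλ,  σ = 1.1419 rad → d_gc = 3930.5 nmi
Rhumb line: Δψ = +0.8087, q = Δφ/Δψ = 0.7834, d_rh = R√(Δφ²+q²Δλ²) = 4036.6 nmi
Excess = 4036.6 − 3930.5 = 106.1 ≈ 106 nmi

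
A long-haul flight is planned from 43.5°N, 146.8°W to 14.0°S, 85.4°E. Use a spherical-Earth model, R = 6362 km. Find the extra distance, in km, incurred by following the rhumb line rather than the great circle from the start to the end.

454 km

Great circle: cos σ = sin φ₁ sin φ₂ + cos φ₁ cos φ₂ cos Δλ,  σ = 2.2117 rad → d_gc = 14070.7 km
Rhumb line: Δψ = -1.0916, q = Δφ/Δψ = 0.9193, d_rh = R√(Δφ²+q²Δλ²) = 14524.3 km
Excess = 14524.3 − 14070.7 = 453.6 ≈ 454 km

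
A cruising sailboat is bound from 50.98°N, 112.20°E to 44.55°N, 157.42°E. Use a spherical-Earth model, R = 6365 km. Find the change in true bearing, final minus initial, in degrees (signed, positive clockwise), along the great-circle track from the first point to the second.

Initial bearing θ₁ = atan2(sin Δλ cos φ₂, cos φ₁ sin φ₂ − sin φ₁ cos φ₂ cos Δλ) = 84.17°
Final bearing θ₂ = (initial bearing from the destination back to the start) + 180° = 118.49°
Δθ = θ₂ − θ₁ = +34.3°

+34.3°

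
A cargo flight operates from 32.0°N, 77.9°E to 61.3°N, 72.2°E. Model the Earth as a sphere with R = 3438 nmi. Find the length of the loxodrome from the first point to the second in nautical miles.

1773 nmi

Δψ = ln[tan(π/4+φ₂/2)/tan(π/4+φ₁/2)] = +0.7732;  Δφ = +0.5114 rad,  Δλ = -0.0995 rad
q = Δφ/Δψ = 0.6614
d = R·√(Δφ² + q²Δλ²) = 3438·0.51560 = 1773 nmi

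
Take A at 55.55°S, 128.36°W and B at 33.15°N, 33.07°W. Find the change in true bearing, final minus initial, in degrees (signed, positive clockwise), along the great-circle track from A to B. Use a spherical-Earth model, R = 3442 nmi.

Initial bearing θ₁ = atan2(sin Δλ cos φ₂, cos φ₁ sin φ₂ − sin φ₁ cos φ₂ cos Δλ) = 73.58°
Final bearing θ₂ = (initial bearing from the destination back to the start) + 180° = 40.40°
Δθ = θ₂ − θ₁ = -33.2°

-33.2°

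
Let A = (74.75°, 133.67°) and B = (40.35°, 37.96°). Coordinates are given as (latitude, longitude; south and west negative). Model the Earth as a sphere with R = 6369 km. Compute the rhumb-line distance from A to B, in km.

6416 km

Rhumb course C = atan2(Δλ, Δψ) with Δψ = ln[tan(π/4+φ₂/2)/tan(π/4+φ₁/2)] = -1.2400, Δλ = -1.6705 → C = 233.41°
d = R·|Δφ| / |cos C| = 6369·0.60039 / 0.59603 = 6416 km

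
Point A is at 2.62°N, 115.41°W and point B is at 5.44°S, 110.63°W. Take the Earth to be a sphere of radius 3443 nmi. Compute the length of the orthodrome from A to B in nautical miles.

cos σ = sin φ₁ sin φ₂ + cos φ₁ cos φ₂ cos Δλ
      = sin(2.62°)sin(-5.44°) + cos(2.62°)cos(-5.44°)cos(4.78°) = 0.9867
σ = 9.368° → d = Rσ = 3443·0.16350 = 563 nmi

563 nmi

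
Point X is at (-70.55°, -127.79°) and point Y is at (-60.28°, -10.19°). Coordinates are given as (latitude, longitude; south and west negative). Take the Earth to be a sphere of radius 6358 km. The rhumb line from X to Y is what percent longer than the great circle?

17.2%

Great circle: σ = 0.7341 rad → d_gc = Rσ = 4667.6 km
Rhumb: Δφ = +0.1792, Δλ = +2.0525, Δψ = +0.4371, q = Δφ/Δψ = 0.4101 → d_rh = R√(Δφ²+q²Δλ²) = 5471.6 km
Excess = (5471.6 − 4667.6) / 4667.6 = 804.0 / 4667.6 = 17.23% ≈ 17.2%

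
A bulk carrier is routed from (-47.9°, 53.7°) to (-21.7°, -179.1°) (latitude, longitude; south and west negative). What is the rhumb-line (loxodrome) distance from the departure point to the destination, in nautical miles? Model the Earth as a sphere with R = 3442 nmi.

6363 nmi

Rhumb course C = atan2(Δλ, Δψ) with Δψ = ln[tan(π/4+φ₂/2)/tan(π/4+φ₁/2)] = +0.5667, Δλ = +2.2201 → C = 75.68°
d = R·|Δφ| / |cos C| = 3442·0.45728 / 0.24735 = 6363 nmi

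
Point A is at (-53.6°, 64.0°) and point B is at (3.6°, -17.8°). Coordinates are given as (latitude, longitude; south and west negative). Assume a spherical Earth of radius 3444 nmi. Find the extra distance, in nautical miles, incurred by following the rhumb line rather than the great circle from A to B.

Great circle: cos σ = sin φ₁ sin φ₂ + cos φ₁ cos φ₂ cos Δλ,  σ = 1.5369 rad → d_gc = 5292.9 nmi
Rhumb line: Δψ = +1.1752, q = Δφ/Δψ = 0.8495, d_rh = R√(Δφ²+q²Δλ²) = 5409.9 nmi
Excess = 5409.9 − 5292.9 = 117.0 ≈ 117 nmi

117 nmi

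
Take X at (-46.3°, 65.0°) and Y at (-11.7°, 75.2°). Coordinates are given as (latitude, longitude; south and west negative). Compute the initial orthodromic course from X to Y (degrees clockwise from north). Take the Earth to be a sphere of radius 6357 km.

17.3°

θ = atan2( sin Δλ·cos φ₂ ,  cos φ₁ sin φ₂ − sin φ₁ cos φ₂ cos Δλ )
  = atan2(+0.1734, +0.5567) = 17.30°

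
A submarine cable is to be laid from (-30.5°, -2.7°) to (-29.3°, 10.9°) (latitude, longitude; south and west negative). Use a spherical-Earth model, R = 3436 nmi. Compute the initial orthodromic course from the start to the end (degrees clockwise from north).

θ = atan2( sin Δλ·cos φ₂ ,  cos φ₁ sin φ₂ − sin φ₁ cos φ₂ cos Δλ )
  = atan2(+0.2051, +0.0085) = 87.62°

87.6°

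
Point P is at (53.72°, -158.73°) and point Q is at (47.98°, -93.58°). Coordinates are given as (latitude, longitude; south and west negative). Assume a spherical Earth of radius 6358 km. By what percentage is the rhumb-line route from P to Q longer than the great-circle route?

Great circle: σ = 0.6992 rad → d_gc = Rσ = 4445.6 km
Rhumb: Δφ = -0.1002, Δλ = +1.1371, Δψ = -0.1589, q = Δφ/Δψ = 0.6303 → d_rh = R√(Δφ²+q²Δλ²) = 4601.0 km
Excess = (4601.0 − 4445.6) / 4445.6 = 155.4 / 4445.6 = 3.50% ≈ 3.5%

3.5%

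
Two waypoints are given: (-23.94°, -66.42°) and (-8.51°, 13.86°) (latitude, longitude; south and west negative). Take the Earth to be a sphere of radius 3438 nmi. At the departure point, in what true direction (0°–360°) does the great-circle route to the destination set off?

94.0°

θ = atan2( sin Δλ·cos φ₂ ,  cos φ₁ sin φ₂ − sin φ₁ cos φ₂ cos Δλ )
  = atan2(+0.9748, -0.0675) = 93.96°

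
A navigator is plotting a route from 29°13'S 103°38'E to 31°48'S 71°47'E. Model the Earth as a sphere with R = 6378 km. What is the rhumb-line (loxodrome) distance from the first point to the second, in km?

Δψ = ln[tan(π/4+φ₂/2)/tan(π/4+φ₁/2)] = -0.0523;  Δφ = -0.0451 rad,  Δλ = -0.5559 rad
q = Δφ/Δψ = 0.8614
d = R·√(Δφ² + q²Δλ²) = 6378·0.48098 = 3068 km

3068 km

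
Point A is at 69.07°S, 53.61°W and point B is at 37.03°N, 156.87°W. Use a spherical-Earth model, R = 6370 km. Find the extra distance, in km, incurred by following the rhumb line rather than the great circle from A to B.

Great circle: cos σ = sin φ₁ sin φ₂ + cos φ₁ cos φ₂ cos Δλ,  σ = 2.2497 rad → d_gc = 14330.3 km
Rhumb line: Δψ = +2.3856, q = Δφ/Δψ = 0.7762, d_rh = R√(Δφ²+q²Δλ²) = 14783.6 km
Excess = 14783.6 − 14330.3 = 453.3 ≈ 453 km

453 km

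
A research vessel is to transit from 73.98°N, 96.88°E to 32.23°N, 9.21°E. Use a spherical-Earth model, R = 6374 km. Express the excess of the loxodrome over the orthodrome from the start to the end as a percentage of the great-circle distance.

7.1%

Great circle: σ = 1.0215 rad → d_gc = Rσ = 6511.0 km
Rhumb: Δφ = -0.7287, Δλ = -1.5301, Δψ = -1.3662, q = Δφ/Δψ = 0.5334 → d_rh = R√(Δφ²+q²Δλ²) = 6973.6 km
Excess = (6973.6 − 6511.0) / 6511.0 = 462.6 / 6511.0 = 7.10% ≈ 7.1%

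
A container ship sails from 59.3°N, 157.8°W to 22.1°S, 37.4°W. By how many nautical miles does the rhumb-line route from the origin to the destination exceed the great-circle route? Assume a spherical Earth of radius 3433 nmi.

Great circle: cos σ = sin φ₁ sin φ₂ + cos φ₁ cos φ₂ cos Δλ,  σ = 2.1686 rad → d_gc = 7445.0 nmi
Rhumb line: Δψ = -1.6884, q = Δφ/Δψ = 0.8414, d_rh = R√(Δφ²+q²Δλ²) = 7786.8 nmi
Excess = 7786.8 − 7445.0 = 341.8 ≈ 342 nmi

342 nmi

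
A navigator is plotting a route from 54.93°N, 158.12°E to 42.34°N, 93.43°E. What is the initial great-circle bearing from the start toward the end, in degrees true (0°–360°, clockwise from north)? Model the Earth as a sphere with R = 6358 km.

280.9°

N = sin Δλ·cos φ₂ = -0.6682;  D = cos φ₁ sin φ₂ − sin φ₁ cos φ₂ cos Δλ = +0.1284
initial course = atan2(N, D) = 280.87°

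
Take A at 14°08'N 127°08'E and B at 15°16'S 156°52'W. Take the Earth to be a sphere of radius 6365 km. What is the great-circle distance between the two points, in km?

Haversine: a = sin²(Δφ/2)+cos φ₁ cos φ₂ sin²(Δλ/2) = 0.41899;  σ = 2·atan2(√a,√(1−a))
σ = 80.676° → d = Rσ = 6365·1.40805 = 8962 km

8962 km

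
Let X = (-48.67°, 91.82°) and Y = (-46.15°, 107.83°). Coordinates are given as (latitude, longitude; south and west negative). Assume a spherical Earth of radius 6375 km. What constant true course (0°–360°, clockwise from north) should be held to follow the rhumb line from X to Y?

Δψ = ln[tan(π/4+φ₂/2)/tan(π/4+φ₁/2)] = +0.0650
Δλ = +0.2794 rad (taken the short way round)
course = atan2(Δλ, Δψ) = 76.90°

76.9°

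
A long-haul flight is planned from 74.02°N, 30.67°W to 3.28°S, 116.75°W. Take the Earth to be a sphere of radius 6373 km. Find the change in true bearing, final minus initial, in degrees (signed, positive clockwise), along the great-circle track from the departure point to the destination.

-69.4°

At departure: θ₁ = atan2(sin Δλ cos φ₂, cos φ₁ sin φ₂ − sin φ₁ cos φ₂ cos Δλ) = 265.33°
At arrival: θ₂ = atan2(sin Δλ cos φ₁, −cos φ₂ sin φ₁ + sin φ₂ cos φ₁ cos Δλ) = 195.95°
Δθ = θ₂ − θ₁ = -69.4°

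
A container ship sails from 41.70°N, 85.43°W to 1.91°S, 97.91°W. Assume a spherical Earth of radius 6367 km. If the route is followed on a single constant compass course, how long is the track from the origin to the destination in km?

Δψ = ln[tan(π/4+φ₂/2)/tan(π/4+φ₁/2)] = -0.8355;  Δφ = -0.7611 rad,  Δλ = -0.2178 rad
q = Δφ/Δψ = 0.9110
d = R·√(Δφ² + q²Δλ²) = 6367·0.78658 = 5008 km

5008 km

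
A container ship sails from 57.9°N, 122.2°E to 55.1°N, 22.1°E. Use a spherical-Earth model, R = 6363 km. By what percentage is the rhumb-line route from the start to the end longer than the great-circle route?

10.4%

Great circle: σ = 0.8744 rad → d_gc = Rσ = 5563.9 km
Rhumb: Δφ = -0.0489, Δλ = -1.7471, Δψ = -0.0886, q = Δφ/Δψ = 0.5516 → d_rh = R√(Δφ²+q²Δλ²) = 6140.2 km
Excess = (6140.2 − 5563.9) / 5563.9 = 576.3 / 5563.9 = 10.36% ≈ 10.4%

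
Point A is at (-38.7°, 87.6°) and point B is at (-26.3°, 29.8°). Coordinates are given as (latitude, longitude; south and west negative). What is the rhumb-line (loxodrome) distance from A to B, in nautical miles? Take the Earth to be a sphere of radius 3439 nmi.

3009 nmi

Δψ = ln[tan(π/4+φ₂/2)/tan(π/4+φ₁/2)] = +0.2575;  Δφ = +0.2164 rad,  Δλ = -1.0088 rad
q = Δφ/Δψ = 0.8404
d = R·√(Δφ² + q²Δλ²) = 3439·0.87498 = 3009 nmi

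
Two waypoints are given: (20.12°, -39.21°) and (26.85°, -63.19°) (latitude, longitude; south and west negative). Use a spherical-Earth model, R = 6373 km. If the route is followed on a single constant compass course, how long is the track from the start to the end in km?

2556 km

Δψ = ln[tan(π/4+φ₂/2)/tan(π/4+φ₁/2)] = +0.1282;  Δφ = +0.1175 rad,  Δλ = -0.4185 rad
q = Δφ/Δψ = 0.9164
d = R·√(Δφ² + q²Δλ²) = 6373·0.40114 = 2556 km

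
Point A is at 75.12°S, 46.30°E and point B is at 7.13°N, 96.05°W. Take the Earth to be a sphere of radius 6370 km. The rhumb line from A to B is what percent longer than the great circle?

Great circle: σ = 1.8983 rad → d_gc = Rσ = 12092.3 km
Rhumb: Δφ = +1.4355, Δλ = -2.4845, Δψ = +2.1605, q = Δφ/Δψ = 0.6645 → d_rh = R√(Δφ²+q²Δλ²) = 13935.5 km
Excess = (13935.5 − 12092.3) / 12092.3 = 1843.2 / 12092.3 = 15.24% ≈ 15.2%

15.2%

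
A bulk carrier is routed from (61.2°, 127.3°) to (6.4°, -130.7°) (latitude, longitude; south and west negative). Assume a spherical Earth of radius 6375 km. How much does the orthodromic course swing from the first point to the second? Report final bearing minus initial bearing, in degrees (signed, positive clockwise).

At departure: θ₁ = atan2(sin Δλ cos φ₂, cos φ₁ sin φ₂ − sin φ₁ cos φ₂ cos Δλ) = 76.42°
At arrival: θ₂ = atan2(sin Δλ cos φ₁, −cos φ₂ sin φ₁ + sin φ₂ cos φ₁ cos Δλ) = 151.89°
Δθ = θ₂ − θ₁ = +75.5°

+75.5°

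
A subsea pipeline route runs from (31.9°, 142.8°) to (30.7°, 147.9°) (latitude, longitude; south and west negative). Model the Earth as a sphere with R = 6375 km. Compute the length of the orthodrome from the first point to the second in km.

503 km

cos σ = sin φ₁ sin φ₂ + cos φ₁ cos φ₂ cos Δλ
      = sin(31.90°)sin(30.70°) + cos(31.90°)cos(30.70°)cos(5.10°) = 0.9969
σ = 4.519° → d = Rσ = 6375·0.07888 = 503 km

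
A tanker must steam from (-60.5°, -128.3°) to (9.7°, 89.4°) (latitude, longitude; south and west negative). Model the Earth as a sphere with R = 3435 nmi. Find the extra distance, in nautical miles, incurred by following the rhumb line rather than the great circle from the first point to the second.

Great circle: cos σ = sin φ₁ sin φ₂ + cos φ₁ cos φ₂ cos Δλ,  σ = 2.1302 rad → d_gc = 7317.3 nmi
Rhumb line: Δψ = +1.5047, q = Δφ/Δψ = 0.8143, d_rh = R√(Δφ²+q²Δλ²) = 8122.3 nmi
Excess = 8122.3 − 7317.3 = 805.0 ≈ 805 nmi

805 nmi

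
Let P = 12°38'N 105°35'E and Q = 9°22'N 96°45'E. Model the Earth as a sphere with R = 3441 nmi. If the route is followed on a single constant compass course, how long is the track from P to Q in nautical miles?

556 nmi

Rhumb course C = atan2(Δλ, Δψ) with Δψ = ln[tan(π/4+φ₂/2)/tan(π/4+φ₁/2)] = -0.0581, Δλ = -0.1542 → C = 249.35°
d = R·|Δφ| / |cos C| = 3441·0.05701 / 0.35259 = 556 nmi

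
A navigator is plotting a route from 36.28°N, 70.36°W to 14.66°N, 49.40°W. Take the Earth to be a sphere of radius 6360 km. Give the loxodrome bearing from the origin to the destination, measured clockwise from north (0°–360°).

139.1°

Meridional parts: M(φ₁)=+0.6803, M(φ₂)=+0.2587 → ΔM = -0.4216;  Δλ = +0.3658 rad
tan C = Δλ / ΔM = -0.8676 → C = 139.05°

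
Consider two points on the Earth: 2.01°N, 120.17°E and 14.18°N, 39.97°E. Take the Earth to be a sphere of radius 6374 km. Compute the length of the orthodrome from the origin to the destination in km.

8901 km

Haversine: a = sin²(Δφ/2)+cos φ₁ cos φ₂ sin²(Δλ/2) = 0.41324;  σ = 2·atan2(√a,√(1−a))
σ = 80.008° → d = Rσ = 6374·1.39640 = 8901 km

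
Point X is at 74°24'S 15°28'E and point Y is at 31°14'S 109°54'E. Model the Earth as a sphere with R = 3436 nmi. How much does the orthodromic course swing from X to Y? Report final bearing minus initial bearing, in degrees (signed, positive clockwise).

-85.6°

At departure: θ₁ = atan2(sin Δλ cos φ₂, cos φ₁ sin φ₂ − sin φ₁ cos φ₂ cos Δλ) = 103.40°
At arrival: θ₂ = atan2(sin Δλ cos φ₁, −cos φ₂ sin φ₁ + sin φ₂ cos φ₁ cos Δλ) = 17.81°
Δθ = θ₂ − θ₁ = -85.6°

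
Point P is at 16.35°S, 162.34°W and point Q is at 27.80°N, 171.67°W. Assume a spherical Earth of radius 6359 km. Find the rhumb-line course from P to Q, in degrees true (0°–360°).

Meridional parts: M(φ₁)=-0.2893, M(φ₂)=+0.5054 → ΔM = +0.7948;  Δλ = -0.1628 rad
tan C = Δλ / ΔM = -0.2049 → C = 348.42°

348.4°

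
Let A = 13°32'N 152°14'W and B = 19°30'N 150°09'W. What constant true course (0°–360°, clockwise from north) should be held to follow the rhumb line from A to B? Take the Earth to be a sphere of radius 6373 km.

18.5°

Meridional parts: M(φ₁)=+0.2384, M(φ₂)=+0.3471 → ΔM = +0.1087;  Δλ = +0.0364 rad
tan C = Δλ / ΔM = +0.3346 → C = 18.50°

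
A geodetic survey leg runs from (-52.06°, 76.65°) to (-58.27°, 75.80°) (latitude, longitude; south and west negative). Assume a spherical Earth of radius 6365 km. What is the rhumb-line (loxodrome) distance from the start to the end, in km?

Rhumb course C = atan2(Δλ, Δψ) with Δψ = ln[tan(π/4+φ₂/2)/tan(π/4+φ₁/2)] = -0.1902, Δλ = -0.0148 → C = 184.46°
d = R·|Δφ| / |cos C| = 6365·0.10838 / 0.99697 = 692 km

692 km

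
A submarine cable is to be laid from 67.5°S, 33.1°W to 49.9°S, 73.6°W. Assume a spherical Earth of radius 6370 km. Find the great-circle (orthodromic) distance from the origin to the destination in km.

Haversine: a = sin²(Δφ/2)+cos φ₁ cos φ₂ sin²(Δλ/2) = 0.05293;  σ = 2·atan2(√a,√(1−a))
σ = 26.603° → d = Rσ = 6370·0.46431 = 2958 km

2958 km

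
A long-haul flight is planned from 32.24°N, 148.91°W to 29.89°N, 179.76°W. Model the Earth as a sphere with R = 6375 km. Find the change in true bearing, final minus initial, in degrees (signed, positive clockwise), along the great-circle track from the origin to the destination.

Initial bearing θ₁ = atan2(sin Δλ cos φ₂, cos φ₁ sin φ₂ − sin φ₁ cos φ₂ cos Δλ) = 273.15°
Final bearing θ₂ = (initial bearing from the destination back to the start) + 180° = 256.94°
Δθ = θ₂ − θ₁ = -16.2°

-16.2°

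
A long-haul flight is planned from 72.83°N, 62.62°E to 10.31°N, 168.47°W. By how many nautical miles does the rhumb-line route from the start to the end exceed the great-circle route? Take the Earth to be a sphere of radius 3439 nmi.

Great circle: cos σ = sin φ₁ sin φ₂ + cos φ₁ cos φ₂ cos Δλ,  σ = 1.5822 rad → d_gc = 5441.3 nmi
Rhumb line: Δψ = -1.7098, q = Δφ/Δψ = 0.6382, d_rh = R√(Δφ²+q²Δλ²) = 6202.1 nmi
Excess = 6202.1 − 5441.3 = 760.8 ≈ 761 nmi

761 nmi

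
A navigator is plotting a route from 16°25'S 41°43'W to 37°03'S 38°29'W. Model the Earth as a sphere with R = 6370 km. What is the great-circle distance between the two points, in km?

Haversine: a = sin²(Δφ/2)+cos φ₁ cos φ₂ sin²(Δλ/2) = 0.03268;  σ = 2·atan2(√a,√(1−a))
σ = 20.831° → d = Rσ = 6370·0.36356 = 2316 km

2316 km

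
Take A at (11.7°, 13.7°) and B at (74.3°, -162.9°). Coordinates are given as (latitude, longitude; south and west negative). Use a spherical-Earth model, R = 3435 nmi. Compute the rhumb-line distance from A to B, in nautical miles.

Rhumb course C = atan2(Δλ, Δψ) with Δψ = ln[tan(π/4+φ₂/2)/tan(π/4+φ₁/2)] = +1.7758, Δλ = -3.0823 → C = 299.95°
d = R·|Δφ| / |cos C| = 3435·1.09258 / 0.49921 = 7518 nmi

7518 nmi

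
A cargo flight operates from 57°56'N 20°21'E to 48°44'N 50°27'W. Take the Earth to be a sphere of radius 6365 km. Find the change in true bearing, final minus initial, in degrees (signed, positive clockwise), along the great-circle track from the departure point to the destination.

-59.5°

Initial bearing θ₁ = atan2(sin Δλ cos φ₂, cos φ₁ sin φ₂ − sin φ₁ cos φ₂ cos Δλ) = 289.06°
Final bearing θ₂ = (initial bearing from the destination back to the start) + 180° = 229.53°
Δθ = θ₂ − θ₁ = -59.5°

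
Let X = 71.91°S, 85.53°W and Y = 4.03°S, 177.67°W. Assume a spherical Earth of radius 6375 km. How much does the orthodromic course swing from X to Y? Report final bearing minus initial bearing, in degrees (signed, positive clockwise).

Initial bearing θ₁ = atan2(sin Δλ cos φ₂, cos φ₁ sin φ₂ − sin φ₁ cos φ₂ cos Δλ) = 266.71°
Final bearing θ₂ = (initial bearing from the destination back to the start) + 180° = 341.89°
Δθ = θ₂ − θ₁ = +75.2°

+75.2°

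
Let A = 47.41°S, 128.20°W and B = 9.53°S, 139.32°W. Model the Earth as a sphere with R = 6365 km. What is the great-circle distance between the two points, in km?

4336 km

cos σ = sin φ₁ sin φ₂ + cos φ₁ cos φ₂ cos Δλ
      = sin(-47.41°)sin(-9.53°) + cos(-47.41°)cos(-9.53°)cos(-11.12°) = 0.7768
σ = 39.034° → d = Rσ = 6365·0.68128 = 4336 km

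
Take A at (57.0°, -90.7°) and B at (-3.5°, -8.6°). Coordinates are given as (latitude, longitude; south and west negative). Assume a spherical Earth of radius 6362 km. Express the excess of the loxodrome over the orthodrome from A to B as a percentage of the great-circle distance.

2.5%

Great circle: σ = 1.5473 rad → d_gc = Rσ = 9843.8 km
Rhumb: Δφ = -1.0559, Δλ = +1.4329, Δψ = -1.2778, q = Δφ/Δψ = 0.8264 → d_rh = R√(Δφ²+q²Δλ²) = 10093.5 km
Excess = (10093.5 − 9843.8) / 9843.8 = 249.7 / 9843.8 = 2.54% ≈ 2.5%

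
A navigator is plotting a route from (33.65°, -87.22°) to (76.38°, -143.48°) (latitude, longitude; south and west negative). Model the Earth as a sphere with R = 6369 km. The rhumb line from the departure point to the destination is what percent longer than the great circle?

2.8%

Great circle: σ = 0.8666 rad → d_gc = Rσ = 5519.5 km
Rhumb: Δφ = +0.7458, Δλ = -0.9819, Δψ = +1.5008, q = Δφ/Δψ = 0.4969 → d_rh = R√(Δφ²+q²Δλ²) = 5676.2 km
Excess = (5676.2 − 5519.5) / 5519.5 = 156.7 / 5519.5 = 2.84% ≈ 2.8%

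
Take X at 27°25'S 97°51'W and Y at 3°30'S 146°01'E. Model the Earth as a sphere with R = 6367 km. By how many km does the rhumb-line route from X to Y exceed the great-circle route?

256 km

Great circle: cos σ = sin φ₁ sin φ₂ + cos φ₁ cos φ₂ cos Δλ,  σ = 1.9414 rad → d_gc = 12360.7 km
Rhumb line: Δψ = +0.4368, q = Δφ/Δψ = 0.9557, d_rh = R√(Δφ²+q²Δλ²) = 12616.9 km
Excess = 12616.9 − 12360.7 = 256.2 ≈ 256 km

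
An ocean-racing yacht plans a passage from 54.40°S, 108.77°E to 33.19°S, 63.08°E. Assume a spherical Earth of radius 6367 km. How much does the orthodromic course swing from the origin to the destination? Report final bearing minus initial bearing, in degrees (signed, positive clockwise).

Initial bearing θ₁ = atan2(sin Δλ cos φ₂, cos φ₁ sin φ₂ − sin φ₁ cos φ₂ cos Δλ) = 284.66°
Final bearing θ₂ = (initial bearing from the destination back to the start) + 180° = 317.70°
Δθ = θ₂ − θ₁ = +33.0°

+33.0°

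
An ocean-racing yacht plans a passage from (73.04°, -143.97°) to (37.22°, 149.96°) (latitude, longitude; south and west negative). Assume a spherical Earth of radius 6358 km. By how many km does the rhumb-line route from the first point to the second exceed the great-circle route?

Great circle: cos σ = sin φ₁ sin φ₂ + cos φ₁ cos φ₂ cos Δλ,  σ = 0.8328 rad → d_gc = 5295.1 km
Rhumb line: Δψ = -1.2024, q = Δφ/Δψ = 0.5200, d_rh = R√(Δφ²+q²Δλ²) = 5507.4 km
Excess = 5507.4 − 5295.1 = 212.3 ≈ 212 km

212 km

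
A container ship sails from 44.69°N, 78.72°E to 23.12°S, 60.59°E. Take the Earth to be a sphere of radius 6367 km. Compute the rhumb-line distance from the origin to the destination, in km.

7759 km

Rhumb course C = atan2(Δλ, Δψ) with Δψ = ln[tan(π/4+φ₂/2)/tan(π/4+φ₁/2)] = -1.2887, Δλ = -0.3164 → C = 193.80°
d = R·|Δφ| / |cos C| = 6367·1.18351 / 0.97115 = 7759 km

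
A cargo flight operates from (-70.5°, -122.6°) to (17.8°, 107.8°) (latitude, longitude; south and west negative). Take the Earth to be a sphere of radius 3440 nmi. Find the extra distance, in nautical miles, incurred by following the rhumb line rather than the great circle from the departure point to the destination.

Great circle: cos σ = sin φ₁ sin φ₂ + cos φ₁ cos φ₂ cos Δλ,  σ = 2.0837 rad → d_gc = 7168.1 nmi
Rhumb line: Δψ = +2.0770, q = Δφ/Δψ = 0.7420, d_rh = R√(Δφ²+q²Δλ²) = 7838.3 nmi
Excess = 7838.3 − 7168.1 = 670.2 ≈ 670 nmi

670 nmi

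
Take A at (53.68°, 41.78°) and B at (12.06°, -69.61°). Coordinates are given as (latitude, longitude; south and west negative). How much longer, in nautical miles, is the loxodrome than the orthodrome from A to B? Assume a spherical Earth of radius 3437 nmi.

Great circle: cos σ = sin φ₁ sin φ₂ + cos φ₁ cos φ₂ cos Δλ,  σ = 1.6137 rad → d_gc = 5546.3 nmi
Rhumb line: Δψ = -0.9027, q = Δφ/Δψ = 0.8047, d_rh = R√(Δφ²+q²Δλ²) = 5928.6 nmi
Excess = 5928.6 − 5546.3 = 382.3 ≈ 382 nmi

382 nmi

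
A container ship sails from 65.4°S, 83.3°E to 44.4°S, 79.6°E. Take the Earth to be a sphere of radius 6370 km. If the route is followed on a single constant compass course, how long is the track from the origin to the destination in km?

2346 km

Δψ = ln[tan(π/4+φ₂/2)/tan(π/4+φ₁/2)] = +0.6565;  Δφ = +0.3665 rad,  Δλ = -0.0646 rad
q = Δφ/Δψ = 0.5583
d = R·√(Δφ² + q²Δλ²) = 6370·0.36829 = 2346 km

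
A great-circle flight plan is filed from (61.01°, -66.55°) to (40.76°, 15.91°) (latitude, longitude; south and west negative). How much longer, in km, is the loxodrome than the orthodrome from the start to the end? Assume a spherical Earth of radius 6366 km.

339 km

Great circle: cos σ = sin φ₁ sin φ₂ + cos φ₁ cos φ₂ cos Δλ,  σ = 0.9030 rad → d_gc = 5748.5 km
Rhumb line: Δψ = -0.5724, q = Δφ/Δψ = 0.6174, d_rh = R√(Δφ²+q²Δλ²) = 6087.7 km
Excess = 6087.7 − 5748.5 = 339.2 ≈ 339 km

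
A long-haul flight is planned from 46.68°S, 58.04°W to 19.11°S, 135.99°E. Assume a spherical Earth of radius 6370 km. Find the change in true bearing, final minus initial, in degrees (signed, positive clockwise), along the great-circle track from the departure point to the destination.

Initial bearing θ₁ = atan2(sin Δλ cos φ₂, cos φ₁ sin φ₂ − sin φ₁ cos φ₂ cos Δλ) = 194.41°
Final bearing θ₂ = (initial bearing from the destination back to the start) + 180° = 349.59°
Δθ = θ₂ − θ₁ = +155.2°

+155.2°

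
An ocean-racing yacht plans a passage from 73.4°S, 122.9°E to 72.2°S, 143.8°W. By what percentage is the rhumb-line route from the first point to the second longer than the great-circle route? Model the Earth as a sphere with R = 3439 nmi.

Great circle: σ = 0.4337 rad → d_gc = Rσ = 1491.5 nmi
Rhumb: Δφ = +0.0209, Δλ = +1.6284, Δψ = +0.0709, q = Δφ/Δψ = 0.2956 → d_rh = R√(Δφ²+q²Δλ²) = 1656.9 nmi
Excess = (1656.9 − 1491.5) / 1491.5 = 165.4 / 1491.5 = 11.09% ≈ 11.1%

11.1%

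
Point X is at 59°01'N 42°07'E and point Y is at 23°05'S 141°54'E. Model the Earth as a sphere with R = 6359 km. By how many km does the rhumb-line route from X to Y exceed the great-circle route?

Great circle: cos σ = sin φ₁ sin φ₂ + cos φ₁ cos φ₂ cos Δλ,  σ = 2.0005 rad → d_gc = 12721.2 km
Rhumb line: Δψ = -1.6974, q = Δφ/Δψ = 0.8442, d_rh = R√(Δφ²+q²Δλ²) = 13054.9 km
Excess = 13054.9 − 12721.2 = 333.7 ≈ 334 km

334 km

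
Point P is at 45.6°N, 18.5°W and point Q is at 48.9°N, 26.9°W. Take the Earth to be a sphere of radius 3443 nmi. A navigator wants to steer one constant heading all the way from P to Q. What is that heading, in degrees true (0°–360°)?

Δψ = ln[tan(π/4+φ₂/2)/tan(π/4+φ₁/2)] = +0.0849
Δλ = -0.1466 rad (taken the short way round)
course = atan2(Δλ, Δψ) = 300.07°

300.1°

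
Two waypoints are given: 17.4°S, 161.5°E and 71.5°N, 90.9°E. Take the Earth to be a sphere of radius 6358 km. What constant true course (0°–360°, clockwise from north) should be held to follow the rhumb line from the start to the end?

329.9°

Δψ = ln[tan(π/4+φ₂/2)/tan(π/4+φ₁/2)] = +2.1233
Δλ = -1.2322 rad (taken the short way round)
course = atan2(Δλ, Δψ) = 329.87°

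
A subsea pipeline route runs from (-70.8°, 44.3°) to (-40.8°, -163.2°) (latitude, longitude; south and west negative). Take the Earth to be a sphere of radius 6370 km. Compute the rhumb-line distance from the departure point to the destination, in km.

Rhumb course C = atan2(Δλ, Δψ) with Δψ = ln[tan(π/4+φ₂/2)/tan(π/4+φ₁/2)] = +0.9958, Δλ = +2.6616 → C = 69.49°
d = R·|Δφ| / |cos C| = 6370·0.52360 / 0.35041 = 9518 km

9518 km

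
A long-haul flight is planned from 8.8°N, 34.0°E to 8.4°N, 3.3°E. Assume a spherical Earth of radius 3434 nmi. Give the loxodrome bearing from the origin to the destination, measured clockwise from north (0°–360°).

269.2°

Δψ = ln[tan(π/4+φ₂/2)/tan(π/4+φ₁/2)] = -0.0071
Δλ = -0.5358 rad (taken the short way round)
course = atan2(Δλ, Δψ) = 269.25°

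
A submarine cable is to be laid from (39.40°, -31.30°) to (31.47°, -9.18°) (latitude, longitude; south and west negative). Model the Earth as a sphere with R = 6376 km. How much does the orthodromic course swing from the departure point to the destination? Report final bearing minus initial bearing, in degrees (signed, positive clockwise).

At departure: θ₁ = atan2(sin Δλ cos φ₂, cos φ₁ sin φ₂ − sin φ₁ cos φ₂ cos Δλ) = 106.99°
At arrival: θ₂ = atan2(sin Δλ cos φ₁, −cos φ₂ sin φ₁ + sin φ₂ cos φ₁ cos Δλ) = 119.95°
Δθ = θ₂ − θ₁ = +13.0°

+13.0°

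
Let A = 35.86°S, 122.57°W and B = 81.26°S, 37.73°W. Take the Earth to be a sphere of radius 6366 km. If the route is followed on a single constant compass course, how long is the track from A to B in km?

6395 km

Δψ = ln[tan(π/4+φ₂/2)/tan(π/4+φ₁/2)] = -1.9003;  Δφ = -0.7924 rad,  Δλ = +1.4807 rad
q = Δφ/Δψ = 0.4170
d = R·√(Δφ² + q²Δλ²) = 6366·1.00454 = 6395 km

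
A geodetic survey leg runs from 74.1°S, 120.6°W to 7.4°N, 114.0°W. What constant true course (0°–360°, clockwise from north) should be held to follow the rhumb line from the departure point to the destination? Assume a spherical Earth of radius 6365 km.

3.1°

Δψ = ln[tan(π/4+φ₂/2)/tan(π/4+φ₁/2)] = +2.0981
Δλ = +0.1152 rad (taken the short way round)
course = atan2(Δλ, Δψ) = 3.14°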